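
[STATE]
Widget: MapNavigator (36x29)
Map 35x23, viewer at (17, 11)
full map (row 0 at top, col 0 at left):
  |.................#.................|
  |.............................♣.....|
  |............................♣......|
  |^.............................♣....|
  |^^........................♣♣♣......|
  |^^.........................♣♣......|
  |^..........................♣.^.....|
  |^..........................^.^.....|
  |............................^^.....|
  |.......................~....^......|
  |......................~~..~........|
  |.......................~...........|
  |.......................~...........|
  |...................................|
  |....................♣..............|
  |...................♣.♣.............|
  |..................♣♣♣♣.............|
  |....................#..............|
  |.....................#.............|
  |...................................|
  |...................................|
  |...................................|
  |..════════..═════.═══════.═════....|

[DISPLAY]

                                    
                                    
                                    
 .................#.................
 .............................♣.....
 ............................♣......
 ^.............................♣....
 ^^........................♣♣♣......
 ^^.........................♣♣......
 ^..........................♣.^.....
 ^..........................^.^.....
 ............................^^.....
 .......................~....^......
 ......................~~..~........
 .................@.....~...........
 .......................~...........
 ...................................
 ....................♣..............
 ...................♣.♣.............
 ..................♣♣♣♣.............
 ....................#..............
 .....................#.............
 ...................................
 ...................................
 ...................................
 ..════════..═════.═══════.═════....
                                    
                                    
                                    


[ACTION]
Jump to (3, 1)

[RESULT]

                                    
                                    
                                    
                                    
                                    
                                    
                                    
                                    
                                    
                                    
                                    
                                    
                                    
               .................#...
               ...@.................
               .....................
               ^....................
               ^^...................
               ^^...................
               ^....................
               ^....................
               .....................
               .....................
               .....................
               .....................
               .....................
               .....................
               ....................♣
               ...................♣.


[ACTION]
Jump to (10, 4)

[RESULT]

                                    
                                    
                                    
                                    
                                    
                                    
                                    
                                    
                                    
                                    
        .................#..........
        ............................
        ............................
        ^...........................
        ^^........@...............♣♣
        ^^.........................♣
        ^..........................♣
        ^..........................^
        ............................
        .......................~....
        ......................~~..~.
        .......................~....
        .......................~....
        ............................
        ....................♣.......
        ...................♣.♣......
        ..................♣♣♣♣......
        ....................#.......
        .....................#......


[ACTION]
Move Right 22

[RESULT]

                                    
                                    
                                    
                                    
                                    
                                    
                                    
                                    
                                    
                                    
...#.................               
...............♣.....               
..............♣......               
................♣....               
............♣♣♣...@..               
.............♣♣......               
.............♣.^.....               
.............^.^.....               
..............^^.....               
.........~....^......               
........~~..~........               
.........~...........               
.........~...........               
.....................               
......♣..............               
.....♣.♣.............               
....♣♣♣♣.............               
......#..............               
.......#.............               


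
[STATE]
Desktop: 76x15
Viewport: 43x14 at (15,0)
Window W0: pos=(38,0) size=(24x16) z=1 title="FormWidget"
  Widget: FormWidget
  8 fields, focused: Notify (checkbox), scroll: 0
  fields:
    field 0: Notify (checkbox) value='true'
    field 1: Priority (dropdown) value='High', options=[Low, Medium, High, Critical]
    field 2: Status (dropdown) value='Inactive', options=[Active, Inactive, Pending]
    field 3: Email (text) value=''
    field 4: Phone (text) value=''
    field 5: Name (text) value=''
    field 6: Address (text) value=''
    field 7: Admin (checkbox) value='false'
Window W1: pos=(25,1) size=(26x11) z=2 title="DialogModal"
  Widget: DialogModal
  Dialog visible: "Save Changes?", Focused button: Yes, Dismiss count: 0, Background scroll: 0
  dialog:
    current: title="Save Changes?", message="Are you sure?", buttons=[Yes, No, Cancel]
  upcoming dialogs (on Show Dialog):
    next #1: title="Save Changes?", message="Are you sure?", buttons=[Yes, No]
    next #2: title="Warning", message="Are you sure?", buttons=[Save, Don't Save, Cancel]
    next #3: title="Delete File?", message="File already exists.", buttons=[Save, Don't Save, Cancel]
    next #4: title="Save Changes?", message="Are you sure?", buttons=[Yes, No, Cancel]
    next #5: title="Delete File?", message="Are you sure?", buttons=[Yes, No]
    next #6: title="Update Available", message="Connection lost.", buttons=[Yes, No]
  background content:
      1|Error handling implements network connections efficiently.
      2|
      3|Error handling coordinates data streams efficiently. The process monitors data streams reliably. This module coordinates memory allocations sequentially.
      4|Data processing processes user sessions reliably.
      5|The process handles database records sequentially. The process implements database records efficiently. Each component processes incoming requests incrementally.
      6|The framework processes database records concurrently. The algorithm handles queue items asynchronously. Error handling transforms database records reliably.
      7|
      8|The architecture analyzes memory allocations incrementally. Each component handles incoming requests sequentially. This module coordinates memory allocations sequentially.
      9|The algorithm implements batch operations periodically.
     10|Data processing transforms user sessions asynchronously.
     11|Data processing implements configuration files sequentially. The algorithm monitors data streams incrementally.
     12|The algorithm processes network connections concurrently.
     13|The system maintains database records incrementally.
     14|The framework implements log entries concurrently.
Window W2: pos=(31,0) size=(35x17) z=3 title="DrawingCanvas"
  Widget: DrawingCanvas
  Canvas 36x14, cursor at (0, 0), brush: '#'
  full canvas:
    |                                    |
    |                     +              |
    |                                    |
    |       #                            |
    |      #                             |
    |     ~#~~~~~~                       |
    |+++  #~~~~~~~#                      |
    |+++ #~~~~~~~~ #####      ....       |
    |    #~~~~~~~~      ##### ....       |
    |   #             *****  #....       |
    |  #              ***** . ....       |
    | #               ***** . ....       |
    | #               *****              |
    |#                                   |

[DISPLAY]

                ┏━━━━━━━━━━━━━━━━━━━━━━━━━━
          ┏━━━━━┃ DrawingCanvas            
          ┃ Dial┠──────────────────────────
          ┠─────┃+                         
          ┃Error┃                     +    
          ┃  ┌──┃                          
          ┃Er│  ┃       #                  
          ┃Da│  ┃      #                   
          ┃Th│[Y┃     ~#~~~~~~             
          ┃Th└──┃+++  #~~~~~~~#            
          ┃     ┃+++ #~~~~~~~~ #####      .
          ┗━━━━━┃    #~~~~~~~~      ##### .
                ┃   #             *****  #.
                ┃  #              ***** . .


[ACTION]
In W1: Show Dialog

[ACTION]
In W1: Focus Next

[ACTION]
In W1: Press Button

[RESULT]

                ┏━━━━━━━━━━━━━━━━━━━━━━━━━━
          ┏━━━━━┃ DrawingCanvas            
          ┃ Dial┠──────────────────────────
          ┠─────┃+                         
          ┃Error┃                     +    
          ┃     ┃                          
          ┃Error┃       #                  
          ┃Data ┃      #                   
          ┃The p┃     ~#~~~~~~             
          ┃The f┃+++  #~~~~~~~#            
          ┃     ┃+++ #~~~~~~~~ #####      .
          ┗━━━━━┃    #~~~~~~~~      ##### .
                ┃   #             *****  #.
                ┃  #              ***** . .


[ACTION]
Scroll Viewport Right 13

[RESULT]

   ┏━━━━━━━━━━━━━━━━━━━━━━━━━━━━━━━━━┓     
━━━┃ DrawingCanvas                   ┃     
ial┠─────────────────────────────────┨     
───┃+                                ┃     
ror┃                     +           ┃     
   ┃                                 ┃     
ror┃       #                         ┃     
ta ┃      #                          ┃     
e p┃     ~#~~~~~~                    ┃     
e f┃+++  #~~~~~~~#                   ┃     
   ┃+++ #~~~~~~~~ #####      ....    ┃     
━━━┃    #~~~~~~~~      ##### ....    ┃     
   ┃   #             *****  #....    ┃     
   ┃  #              ***** . ....    ┃     


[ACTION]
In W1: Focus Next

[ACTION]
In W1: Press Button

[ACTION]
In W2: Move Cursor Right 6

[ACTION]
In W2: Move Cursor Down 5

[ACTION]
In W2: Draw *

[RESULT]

   ┏━━━━━━━━━━━━━━━━━━━━━━━━━━━━━━━━━┓     
━━━┃ DrawingCanvas                   ┃     
ial┠─────────────────────────────────┨     
───┃                                 ┃     
ror┃                     +           ┃     
   ┃                                 ┃     
ror┃       #                         ┃     
ta ┃      #                          ┃     
e p┃     ~*~~~~~~                    ┃     
e f┃+++  #~~~~~~~#                   ┃     
   ┃+++ #~~~~~~~~ #####      ....    ┃     
━━━┃    #~~~~~~~~      ##### ....    ┃     
   ┃   #             *****  #....    ┃     
   ┃  #              ***** . ....    ┃     


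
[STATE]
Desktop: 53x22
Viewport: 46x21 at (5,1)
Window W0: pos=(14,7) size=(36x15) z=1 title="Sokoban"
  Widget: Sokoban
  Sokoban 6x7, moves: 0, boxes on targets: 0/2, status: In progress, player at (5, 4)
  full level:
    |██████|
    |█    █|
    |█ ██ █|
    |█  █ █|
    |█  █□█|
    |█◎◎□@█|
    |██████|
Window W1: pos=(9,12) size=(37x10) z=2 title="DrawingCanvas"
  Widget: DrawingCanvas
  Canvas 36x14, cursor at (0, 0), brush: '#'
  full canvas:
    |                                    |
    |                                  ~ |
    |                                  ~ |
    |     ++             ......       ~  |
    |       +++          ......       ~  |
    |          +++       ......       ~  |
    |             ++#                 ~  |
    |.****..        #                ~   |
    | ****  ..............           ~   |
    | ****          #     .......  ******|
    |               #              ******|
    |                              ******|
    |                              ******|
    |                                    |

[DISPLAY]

                                              
                                              
                                              
                                              
                                              
                                              
         ┏━━━━━━━━━━━━━━━━━━━━━━━━━━━━━━━━━━┓ 
         ┃ Sokoban                          ┃ 
         ┠──────────────────────────────────┨ 
         ┃██████                            ┃ 
         ┃█    █                            ┃ 
    ┏━━━━━━━━━━━━━━━━━━━━━━━━━━━━━━━━━━━┓   ┃ 
    ┃ DrawingCanvas                     ┃   ┃ 
    ┠───────────────────────────────────┨   ┃ 
    ┃+                                  ┃   ┃ 
    ┃                                  ~┃   ┃ 
    ┃                                  ~┃   ┃ 
    ┃     ++             ......       ~ ┃   ┃ 
    ┃       +++          ......       ~ ┃   ┃ 
    ┃          +++       ......       ~ ┃   ┃ 
    ┗━━━━━━━━━━━━━━━━━━━━━━━━━━━━━━━━━━━┛━━━┛ 


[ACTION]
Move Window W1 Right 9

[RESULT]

                                              
                                              
                                              
                                              
                                              
                                              
         ┏━━━━━━━━━━━━━━━━━━━━━━━━━━━━━━━━━━┓ 
         ┃ Sokoban                          ┃ 
         ┠──────────────────────────────────┨ 
         ┃██████                            ┃ 
         ┃█    █                            ┃ 
         ┃█┏━━━━━━━━━━━━━━━━━━━━━━━━━━━━━━━━━━
         ┃█┃ DrawingCanvas                    
         ┃█┠──────────────────────────────────
         ┃█┃+                                 
         ┃█┃                                  
         ┃M┃                                  
         ┃ ┃     ++             ......       ~
         ┃ ┃       +++          ......       ~
         ┃ ┃          +++       ......       ~
         ┗━┗━━━━━━━━━━━━━━━━━━━━━━━━━━━━━━━━━━


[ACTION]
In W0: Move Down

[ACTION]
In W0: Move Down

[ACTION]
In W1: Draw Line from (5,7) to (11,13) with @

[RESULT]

                                              
                                              
                                              
                                              
                                              
                                              
         ┏━━━━━━━━━━━━━━━━━━━━━━━━━━━━━━━━━━┓ 
         ┃ Sokoban                          ┃ 
         ┠──────────────────────────────────┨ 
         ┃██████                            ┃ 
         ┃█    █                            ┃ 
         ┃█┏━━━━━━━━━━━━━━━━━━━━━━━━━━━━━━━━━━
         ┃█┃ DrawingCanvas                    
         ┃█┠──────────────────────────────────
         ┃█┃+                                 
         ┃█┃                                  
         ┃M┃                                  
         ┃ ┃     ++             ......       ~
         ┃ ┃       +++          ......       ~
         ┃ ┃       @  +++       ......       ~
         ┗━┗━━━━━━━━━━━━━━━━━━━━━━━━━━━━━━━━━━


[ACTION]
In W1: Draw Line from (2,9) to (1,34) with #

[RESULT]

                                              
                                              
                                              
                                              
                                              
                                              
         ┏━━━━━━━━━━━━━━━━━━━━━━━━━━━━━━━━━━┓ 
         ┃ Sokoban                          ┃ 
         ┠──────────────────────────────────┨ 
         ┃██████                            ┃ 
         ┃█    █                            ┃ 
         ┃█┏━━━━━━━━━━━━━━━━━━━━━━━━━━━━━━━━━━
         ┃█┃ DrawingCanvas                    
         ┃█┠──────────────────────────────────
         ┃█┃+                                 
         ┃█┃                      ############
         ┃M┃         #############            
         ┃ ┃     ++             ......       ~
         ┃ ┃       +++          ......       ~
         ┃ ┃       @  +++       ......       ~
         ┗━┗━━━━━━━━━━━━━━━━━━━━━━━━━━━━━━━━━━


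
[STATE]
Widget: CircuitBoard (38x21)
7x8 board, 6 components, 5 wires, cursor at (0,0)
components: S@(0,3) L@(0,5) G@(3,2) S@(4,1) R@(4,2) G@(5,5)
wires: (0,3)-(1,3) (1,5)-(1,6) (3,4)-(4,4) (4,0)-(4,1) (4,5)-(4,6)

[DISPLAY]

   0 1 2 3 4 5 6                      
0  [.]          S       L             
                │                     
1               ·       · ─ ·         
                                      
2                                     
                                      
3           G       ·                 
                    │                 
4   · ─ S   R       ·   · ─ ·         
                                      
5                       G             
                                      
6                                     
                                      
7                                     
Cursor: (0,0)                         
                                      
                                      
                                      
                                      


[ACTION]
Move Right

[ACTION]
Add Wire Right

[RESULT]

   0 1 2 3 4 5 6                      
0      [.]─ ·   S       L             
                │                     
1               ·       · ─ ·         
                                      
2                                     
                                      
3           G       ·                 
                    │                 
4   · ─ S   R       ·   · ─ ·         
                                      
5                       G             
                                      
6                                     
                                      
7                                     
Cursor: (0,1)                         
                                      
                                      
                                      
                                      


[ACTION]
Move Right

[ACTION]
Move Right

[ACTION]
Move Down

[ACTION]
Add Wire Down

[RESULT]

   0 1 2 3 4 5 6                      
0       · ─ ·   S       L             
                │                     
1              [.]      · ─ ·         
                │                     
2               ·                     
                                      
3           G       ·                 
                    │                 
4   · ─ S   R       ·   · ─ ·         
                                      
5                       G             
                                      
6                                     
                                      
7                                     
Cursor: (1,3)                         
                                      
                                      
                                      
                                      


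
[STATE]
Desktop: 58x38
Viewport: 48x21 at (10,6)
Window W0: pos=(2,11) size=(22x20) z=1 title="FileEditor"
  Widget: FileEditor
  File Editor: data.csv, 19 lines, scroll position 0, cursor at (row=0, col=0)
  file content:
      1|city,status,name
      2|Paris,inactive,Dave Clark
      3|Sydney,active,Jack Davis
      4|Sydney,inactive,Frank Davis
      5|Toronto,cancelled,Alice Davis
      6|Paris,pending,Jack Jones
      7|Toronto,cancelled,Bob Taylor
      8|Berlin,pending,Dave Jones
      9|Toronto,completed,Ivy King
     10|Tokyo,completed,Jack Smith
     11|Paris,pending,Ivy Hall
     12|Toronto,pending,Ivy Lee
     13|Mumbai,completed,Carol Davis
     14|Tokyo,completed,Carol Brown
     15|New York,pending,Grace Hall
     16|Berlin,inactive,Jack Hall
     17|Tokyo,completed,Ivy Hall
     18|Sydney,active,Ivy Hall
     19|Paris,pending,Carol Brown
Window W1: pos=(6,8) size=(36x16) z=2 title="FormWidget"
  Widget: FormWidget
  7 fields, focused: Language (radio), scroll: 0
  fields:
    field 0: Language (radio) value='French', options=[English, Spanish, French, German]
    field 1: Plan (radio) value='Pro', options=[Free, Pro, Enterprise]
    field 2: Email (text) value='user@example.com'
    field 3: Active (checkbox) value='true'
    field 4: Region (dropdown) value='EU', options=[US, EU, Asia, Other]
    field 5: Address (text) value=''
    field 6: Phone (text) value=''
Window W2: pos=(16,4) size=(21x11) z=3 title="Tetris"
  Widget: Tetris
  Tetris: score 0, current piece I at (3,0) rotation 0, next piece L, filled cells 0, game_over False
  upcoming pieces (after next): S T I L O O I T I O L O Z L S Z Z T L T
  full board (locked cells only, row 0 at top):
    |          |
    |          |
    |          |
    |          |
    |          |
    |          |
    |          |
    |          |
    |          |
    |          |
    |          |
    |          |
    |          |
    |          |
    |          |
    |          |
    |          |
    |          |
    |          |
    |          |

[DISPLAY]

      ┠───────────────────┨                     
      ┃          │Next:   ┃                     
━━━━━━┃          │  ▒     ┃━━━━┓                
rmWidg┃          │▒▒▒     ┃    ┃                
──────┃          │        ┃────┨                
anguag┃          │        ┃ Spa┃                
lan:  ┃          │        ┃o  (┃                
mail: ┃          │Score:  ┃m  ]┃                
ctive:┗━━━━━━━━━━━━━━━━━━━┛    ┃                
egion:     [EU               ▼]┃                
ddress:    [                  ]┃                
hone:      [                  ]┃                
                               ┃                
                               ┃                
                               ┃                
                               ┃                
                               ┃                
━━━━━━━━━━━━━━━━━━━━━━━━━━━━━━━┛                
ending,Ivy H░┃                                  
,pending,Ivy░┃                                  
completed,Ca░┃                                  


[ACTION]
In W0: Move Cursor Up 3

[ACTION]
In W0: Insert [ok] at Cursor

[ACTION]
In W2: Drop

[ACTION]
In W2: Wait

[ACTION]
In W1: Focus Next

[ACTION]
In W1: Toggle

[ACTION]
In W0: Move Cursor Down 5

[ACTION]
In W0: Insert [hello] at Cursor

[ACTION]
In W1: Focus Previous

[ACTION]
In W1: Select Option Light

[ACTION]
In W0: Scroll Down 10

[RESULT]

      ┠───────────────────┨                     
      ┃          │Next:   ┃                     
━━━━━━┃          │  ▒     ┃━━━━┓                
rmWidg┃          │▒▒▒     ┃    ┃                
──────┃          │        ┃────┨                
anguag┃          │        ┃ Spa┃                
lan:  ┃          │        ┃o  (┃                
mail: ┃          │Score:  ┃m  ]┃                
ctive:┗━━━━━━━━━━━━━━━━━━━┛    ┃                
egion:     [EU               ▼]┃                
ddress:    [                  ]┃                
hone:      [                  ]┃                
                               ┃                
                               ┃                
                               ┃                
                               ┃                
                               ┃                
━━━━━━━━━━━━━━━━━━━━━━━━━━━━━━━┛                
ompleted,Car░┃                                  
k,pending,Gr░┃                                  
inactive,Jac░┃                                  


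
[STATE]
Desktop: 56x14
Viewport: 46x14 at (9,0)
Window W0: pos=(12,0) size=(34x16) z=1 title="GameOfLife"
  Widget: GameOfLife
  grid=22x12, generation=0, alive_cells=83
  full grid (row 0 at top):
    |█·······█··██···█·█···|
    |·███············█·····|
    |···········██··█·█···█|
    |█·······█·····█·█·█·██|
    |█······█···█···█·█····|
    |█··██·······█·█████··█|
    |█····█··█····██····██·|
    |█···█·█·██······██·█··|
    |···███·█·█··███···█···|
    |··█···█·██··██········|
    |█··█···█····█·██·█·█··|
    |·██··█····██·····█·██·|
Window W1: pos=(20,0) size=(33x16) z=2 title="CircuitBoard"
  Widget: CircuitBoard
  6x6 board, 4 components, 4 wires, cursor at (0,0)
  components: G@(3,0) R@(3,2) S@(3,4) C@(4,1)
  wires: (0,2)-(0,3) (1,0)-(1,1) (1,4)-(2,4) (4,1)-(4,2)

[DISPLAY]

   ┏━━━━━━━┏━━━━━━━━━━━━━━━━━━━━━━━━━━━━━━━┓  
   ┃ GameOf┃ CircuitBoard                  ┃  
   ┠───────┠───────────────────────────────┨  
   ┃Gen: 0 ┃   0 1 2 3 4 5                 ┃  
   ┃█······┃0  [.]      · ─ ·              ┃  
   ┃·███···┃                               ┃  
   ┃·······┃1   · ─ ·           ·          ┃  
   ┃█······┃                    │          ┃  
   ┃█······┃2                   ·          ┃  
   ┃█··██··┃                               ┃  
   ┃█····█·┃3   G       R       S          ┃  
   ┃█···█·█┃                               ┃  
   ┃···███·┃4       C ─ ·                  ┃  
   ┃··█···█┃                               ┃  


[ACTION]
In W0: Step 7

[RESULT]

   ┏━━━━━━━┏━━━━━━━━━━━━━━━━━━━━━━━━━━━━━━━┓  
   ┃ GameOf┃ CircuitBoard                  ┃  
   ┠───────┠───────────────────────────────┨  
   ┃Gen: 7 ┃   0 1 2 3 4 5                 ┃  
   ┃·███···┃0  [.]      · ─ ·              ┃  
   ┃█··█···┃                               ┃  
   ┃███····┃1   · ─ ·           ·          ┃  
   ┃·······┃                    │          ┃  
   ┃·······┃2                   ·          ┃  
   ┃·······┃                               ┃  
   ┃·······┃3   G       R       S          ┃  
   ┃·······┃                               ┃  
   ┃·······┃4       C ─ ·                  ┃  
   ┃··█··█·┃                               ┃  


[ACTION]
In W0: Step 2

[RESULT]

   ┏━━━━━━━┏━━━━━━━━━━━━━━━━━━━━━━━━━━━━━━━┓  
   ┃ GameOf┃ CircuitBoard                  ┃  
   ┠───────┠───────────────────────────────┨  
   ┃Gen: 9 ┃   0 1 2 3 4 5                 ┃  
   ┃·███···┃0  [.]      · ─ ·              ┃  
   ┃█··█···┃                               ┃  
   ┃█·█····┃1   · ─ ·           ·          ┃  
   ┃███····┃                    │          ┃  
   ┃·······┃2                   ·          ┃  
   ┃·······┃                               ┃  
   ┃·······┃3   G       R       S          ┃  
   ┃·······┃                               ┃  
   ┃·······┃4       C ─ ·                  ┃  
   ┃·······┃                               ┃  


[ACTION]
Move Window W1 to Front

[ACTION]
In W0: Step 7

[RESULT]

   ┏━━━━━━━┏━━━━━━━━━━━━━━━━━━━━━━━━━━━━━━━┓  
   ┃ GameOf┃ CircuitBoard                  ┃  
   ┠───────┠───────────────────────────────┨  
   ┃Gen: 16┃   0 1 2 3 4 5                 ┃  
   ┃·███···┃0  [.]      · ─ ·              ┃  
   ┃█·█·█··┃                               ┃  
   ┃██·███·┃1   · ─ ·           ·          ┃  
   ┃█·█·█··┃                    │          ┃  
   ┃·███···┃2                   ·          ┃  
   ┃··█····┃                               ┃  
   ┃·······┃3   G       R       S          ┃  
   ┃·······┃                               ┃  
   ┃······█┃4       C ─ ·                  ┃  
   ┃·······┃                               ┃  


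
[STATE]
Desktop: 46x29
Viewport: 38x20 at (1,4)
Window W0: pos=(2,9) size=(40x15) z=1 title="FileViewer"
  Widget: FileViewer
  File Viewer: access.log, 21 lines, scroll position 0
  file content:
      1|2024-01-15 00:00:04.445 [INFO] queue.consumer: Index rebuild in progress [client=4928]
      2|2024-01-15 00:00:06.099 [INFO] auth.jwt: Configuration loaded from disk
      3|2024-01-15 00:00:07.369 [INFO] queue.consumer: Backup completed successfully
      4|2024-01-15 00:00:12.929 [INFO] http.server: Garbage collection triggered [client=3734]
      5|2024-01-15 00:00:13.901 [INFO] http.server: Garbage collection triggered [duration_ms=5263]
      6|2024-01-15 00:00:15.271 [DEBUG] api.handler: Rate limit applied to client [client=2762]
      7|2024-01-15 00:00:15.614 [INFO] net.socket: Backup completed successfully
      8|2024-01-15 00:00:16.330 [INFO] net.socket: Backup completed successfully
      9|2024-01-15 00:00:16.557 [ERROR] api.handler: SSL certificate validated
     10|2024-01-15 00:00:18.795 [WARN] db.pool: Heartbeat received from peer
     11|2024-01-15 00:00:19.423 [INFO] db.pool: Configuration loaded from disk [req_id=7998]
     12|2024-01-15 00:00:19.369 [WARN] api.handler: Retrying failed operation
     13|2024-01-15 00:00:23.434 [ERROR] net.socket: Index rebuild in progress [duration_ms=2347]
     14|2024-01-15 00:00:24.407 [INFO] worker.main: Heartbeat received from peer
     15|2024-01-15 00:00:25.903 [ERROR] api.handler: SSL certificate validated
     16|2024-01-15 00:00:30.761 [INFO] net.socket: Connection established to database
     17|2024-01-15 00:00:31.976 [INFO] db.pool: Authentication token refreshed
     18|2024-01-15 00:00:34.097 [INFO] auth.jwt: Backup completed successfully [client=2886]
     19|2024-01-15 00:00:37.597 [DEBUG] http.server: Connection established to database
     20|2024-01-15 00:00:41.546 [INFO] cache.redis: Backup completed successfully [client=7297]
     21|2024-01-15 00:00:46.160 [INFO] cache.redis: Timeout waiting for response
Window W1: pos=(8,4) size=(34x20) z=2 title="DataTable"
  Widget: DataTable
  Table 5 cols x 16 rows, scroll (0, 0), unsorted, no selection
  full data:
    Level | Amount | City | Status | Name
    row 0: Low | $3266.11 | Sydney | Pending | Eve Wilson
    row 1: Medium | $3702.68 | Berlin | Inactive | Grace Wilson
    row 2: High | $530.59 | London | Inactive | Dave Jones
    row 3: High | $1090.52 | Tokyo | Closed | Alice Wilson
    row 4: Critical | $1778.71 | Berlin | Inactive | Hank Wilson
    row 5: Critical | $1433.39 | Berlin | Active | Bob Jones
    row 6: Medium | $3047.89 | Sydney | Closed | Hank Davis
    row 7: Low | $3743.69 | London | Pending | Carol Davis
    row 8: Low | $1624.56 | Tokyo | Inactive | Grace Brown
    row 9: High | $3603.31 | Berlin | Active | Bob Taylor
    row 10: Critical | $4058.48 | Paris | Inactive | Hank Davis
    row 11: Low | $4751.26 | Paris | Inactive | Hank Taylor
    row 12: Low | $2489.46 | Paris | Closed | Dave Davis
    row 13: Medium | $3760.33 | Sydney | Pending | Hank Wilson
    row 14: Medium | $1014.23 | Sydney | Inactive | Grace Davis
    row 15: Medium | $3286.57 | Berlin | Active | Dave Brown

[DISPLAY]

       ┏━━━━━━━━━━━━━━━━━━━━━━━━━━━━━━
       ┃ DataTable                    
       ┠──────────────────────────────
       ┃Level   │Amount  │City  │Statu
       ┃────────┼────────┼──────┼─────
 ┏━━━━━┃Low     │$3266.11│Sydney│Pendi
 ┃ File┃Medium  │$3702.68│Berlin│Inact
 ┠─────┃High    │$530.59 │London│Inact
 ┃2024-┃High    │$1090.52│Tokyo │Close
 ┃2024-┃Critical│$1778.71│Berlin│Inact
 ┃2024-┃Critical│$1433.39│Berlin│Activ
 ┃2024-┃Medium  │$3047.89│Sydney│Close
 ┃2024-┃Low     │$3743.69│London│Pendi
 ┃2024-┃Low     │$1624.56│Tokyo │Inact
 ┃2024-┃High    │$3603.31│Berlin│Activ
 ┃2024-┃Critical│$4058.48│Paris │Inact
 ┃2024-┃Low     │$4751.26│Paris │Inact
 ┃2024-┃Low     │$2489.46│Paris │Close
 ┃2024-┃Medium  │$3760.33│Sydney│Pendi
 ┗━━━━━┗━━━━━━━━━━━━━━━━━━━━━━━━━━━━━━


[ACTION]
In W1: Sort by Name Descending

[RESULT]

       ┏━━━━━━━━━━━━━━━━━━━━━━━━━━━━━━
       ┃ DataTable                    
       ┠──────────────────────────────
       ┃Level   │Amount  │City  │Statu
       ┃────────┼────────┼──────┼─────
 ┏━━━━━┃Critical│$1778.71│Berlin│Inact
 ┃ File┃Medium  │$3760.33│Sydney│Pendi
 ┠─────┃Low     │$4751.26│Paris │Inact
 ┃2024-┃Medium  │$3047.89│Sydney│Close
 ┃2024-┃Critical│$4058.48│Paris │Inact
 ┃2024-┃Medium  │$3702.68│Berlin│Inact
 ┃2024-┃Medium  │$1014.23│Sydney│Inact
 ┃2024-┃Low     │$1624.56│Tokyo │Inact
 ┃2024-┃Low     │$3266.11│Sydney│Pendi
 ┃2024-┃High    │$530.59 │London│Inact
 ┃2024-┃Low     │$2489.46│Paris │Close
 ┃2024-┃Medium  │$3286.57│Berlin│Activ
 ┃2024-┃Low     │$3743.69│London│Pendi
 ┃2024-┃High    │$3603.31│Berlin│Activ
 ┗━━━━━┗━━━━━━━━━━━━━━━━━━━━━━━━━━━━━━


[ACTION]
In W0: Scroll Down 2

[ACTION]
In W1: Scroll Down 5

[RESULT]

       ┏━━━━━━━━━━━━━━━━━━━━━━━━━━━━━━
       ┃ DataTable                    
       ┠──────────────────────────────
       ┃Level   │Amount  │City  │Statu
       ┃────────┼────────┼──────┼─────
 ┏━━━━━┃Low     │$4751.26│Paris │Inact
 ┃ File┃Medium  │$3047.89│Sydney│Close
 ┠─────┃Critical│$4058.48│Paris │Inact
 ┃2024-┃Medium  │$3702.68│Berlin│Inact
 ┃2024-┃Medium  │$1014.23│Sydney│Inact
 ┃2024-┃Low     │$1624.56│Tokyo │Inact
 ┃2024-┃Low     │$3266.11│Sydney│Pendi
 ┃2024-┃High    │$530.59 │London│Inact
 ┃2024-┃Low     │$2489.46│Paris │Close
 ┃2024-┃Medium  │$3286.57│Berlin│Activ
 ┃2024-┃Low     │$3743.69│London│Pendi
 ┃2024-┃High    │$3603.31│Berlin│Activ
 ┃2024-┃Critical│$1433.39│Berlin│Activ
 ┃2024-┃High    │$1090.52│Tokyo │Close
 ┗━━━━━┗━━━━━━━━━━━━━━━━━━━━━━━━━━━━━━


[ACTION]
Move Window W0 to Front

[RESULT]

       ┏━━━━━━━━━━━━━━━━━━━━━━━━━━━━━━
       ┃ DataTable                    
       ┠──────────────────────────────
       ┃Level   │Amount  │City  │Statu
       ┃────────┼────────┼──────┼─────
 ┏━━━━━━━━━━━━━━━━━━━━━━━━━━━━━━━━━━━━
 ┃ FileViewer                         
 ┠────────────────────────────────────
 ┃2024-01-15 00:00:07.369 [INFO] queue
 ┃2024-01-15 00:00:12.929 [INFO] http.
 ┃2024-01-15 00:00:13.901 [INFO] http.
 ┃2024-01-15 00:00:15.271 [DEBUG] api.
 ┃2024-01-15 00:00:15.614 [INFO] net.s
 ┃2024-01-15 00:00:16.330 [INFO] net.s
 ┃2024-01-15 00:00:16.557 [ERROR] api.
 ┃2024-01-15 00:00:18.795 [WARN] db.po
 ┃2024-01-15 00:00:19.423 [INFO] db.po
 ┃2024-01-15 00:00:19.369 [WARN] api.h
 ┃2024-01-15 00:00:23.434 [ERROR] net.
 ┗━━━━━━━━━━━━━━━━━━━━━━━━━━━━━━━━━━━━


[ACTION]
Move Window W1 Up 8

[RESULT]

       ┃────────┼────────┼──────┼─────
       ┃Low     │$4751.26│Paris │Inact
       ┃Medium  │$3047.89│Sydney│Close
       ┃Critical│$4058.48│Paris │Inact
       ┃Medium  │$3702.68│Berlin│Inact
 ┏━━━━━━━━━━━━━━━━━━━━━━━━━━━━━━━━━━━━
 ┃ FileViewer                         
 ┠────────────────────────────────────
 ┃2024-01-15 00:00:07.369 [INFO] queue
 ┃2024-01-15 00:00:12.929 [INFO] http.
 ┃2024-01-15 00:00:13.901 [INFO] http.
 ┃2024-01-15 00:00:15.271 [DEBUG] api.
 ┃2024-01-15 00:00:15.614 [INFO] net.s
 ┃2024-01-15 00:00:16.330 [INFO] net.s
 ┃2024-01-15 00:00:16.557 [ERROR] api.
 ┃2024-01-15 00:00:18.795 [WARN] db.po
 ┃2024-01-15 00:00:19.423 [INFO] db.po
 ┃2024-01-15 00:00:19.369 [WARN] api.h
 ┃2024-01-15 00:00:23.434 [ERROR] net.
 ┗━━━━━━━━━━━━━━━━━━━━━━━━━━━━━━━━━━━━
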